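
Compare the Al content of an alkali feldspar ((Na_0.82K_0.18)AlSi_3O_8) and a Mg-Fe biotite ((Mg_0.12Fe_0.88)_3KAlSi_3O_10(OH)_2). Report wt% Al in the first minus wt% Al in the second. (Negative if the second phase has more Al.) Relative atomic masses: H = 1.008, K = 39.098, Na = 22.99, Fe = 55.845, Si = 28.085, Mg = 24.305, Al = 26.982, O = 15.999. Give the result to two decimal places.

4.79 percentage points

First mineral: 26.982 g Al in 265.118 g formula = 10.18 wt% Al.
Second mineral: 26.982 g Al in 500.520 g formula = 5.39 wt% Al.
10.18% − 5.39% gives a difference of 4.79 percentage points.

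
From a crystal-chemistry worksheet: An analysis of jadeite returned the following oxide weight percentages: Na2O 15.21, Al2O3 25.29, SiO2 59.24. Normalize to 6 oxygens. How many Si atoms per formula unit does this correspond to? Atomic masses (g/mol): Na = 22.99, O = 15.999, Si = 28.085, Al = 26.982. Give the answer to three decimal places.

15.21 wt% Na2O ÷ 61.979 g/mol = 0.24541 mol, giving 0.49082 Na and 0.24541 O.
25.29 wt% Al2O3 ÷ 101.961 g/mol = 0.24804 mol, giving 0.49608 Al and 0.74412 O.
59.24 wt% SiO2 ÷ 60.083 g/mol = 0.98597 mol, giving 0.98597 Si and 1.97194 O.
Oxygen sums to 2.96147; scaling by 6/2.96147 = 2.02602 puts the formula on 6 O.
Si: 0.98597 × 2.02602 = 1.998 atoms per formula unit.

1.998 Si apfu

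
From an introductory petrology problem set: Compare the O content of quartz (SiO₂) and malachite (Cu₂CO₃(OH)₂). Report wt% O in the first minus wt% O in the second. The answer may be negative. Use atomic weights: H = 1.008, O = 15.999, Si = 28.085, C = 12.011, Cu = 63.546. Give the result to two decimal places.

17.08 percentage points

M(SiO₂) = 60.083 g/mol, so wt% O = 31.998/60.083 × 100 = 53.26%.
M(Cu₂CO₃(OH)₂) = 221.114 g/mol, so wt% O = 79.995/221.114 × 100 = 36.18%.
53.26 − 36.18 = 17.08 pp.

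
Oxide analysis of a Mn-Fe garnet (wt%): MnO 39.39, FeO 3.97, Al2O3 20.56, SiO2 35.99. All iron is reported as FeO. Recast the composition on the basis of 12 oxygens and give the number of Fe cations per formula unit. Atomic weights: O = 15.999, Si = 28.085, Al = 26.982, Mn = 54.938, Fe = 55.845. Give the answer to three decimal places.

0.275 Fe apfu

MnO: 39.39/70.937 = 0.55528 mol → 0.55528 mol Mn, 0.55528 mol O.
FeO: 3.97/71.844 = 0.05526 mol → 0.05526 mol Fe, 0.05526 mol O.
Al2O3: 20.56/101.961 = 0.20165 mol → 0.40330 mol Al, 0.60495 mol O.
SiO2: 35.99/60.083 = 0.59900 mol → 0.59900 mol Si, 1.19800 mol O.
Total oxygen = 2.41349 mol. Normalization factor = 12/2.41349 = 4.97205.
Fe per 12 O = 0.05526 × 4.97205 = 0.275.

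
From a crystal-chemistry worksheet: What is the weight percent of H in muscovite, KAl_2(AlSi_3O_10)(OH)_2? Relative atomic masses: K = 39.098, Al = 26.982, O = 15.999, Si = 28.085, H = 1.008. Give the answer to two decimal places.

0.51 wt%

Molar mass of KAl_2(AlSi_3O_10)(OH)_2: 1·39.098 + 3·26.982 + 3·28.085 + 12·15.999 + 2·1.008 = 398.303 g/mol.
Mass of H per formula unit: 2 × 1.008 = 2.016 g.
Weight fraction H = 2.016 / 398.303 = 0.0051.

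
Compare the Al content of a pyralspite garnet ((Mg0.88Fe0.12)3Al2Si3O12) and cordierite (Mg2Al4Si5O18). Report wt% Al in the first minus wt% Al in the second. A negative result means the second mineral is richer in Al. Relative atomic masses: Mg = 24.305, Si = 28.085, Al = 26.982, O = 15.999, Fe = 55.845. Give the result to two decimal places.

Al in (Mg0.88Fe0.12)3Al2Si3O12: molar mass 414.476 g/mol; 2×26.982 = 53.964 g → 13.02 wt%.
Al in Mg2Al4Si5O18: molar mass 584.945 g/mol; 4×26.982 = 107.928 g → 18.45 wt%.
Difference = 13.02 − 18.45 = -5.43 percentage points.

-5.43 percentage points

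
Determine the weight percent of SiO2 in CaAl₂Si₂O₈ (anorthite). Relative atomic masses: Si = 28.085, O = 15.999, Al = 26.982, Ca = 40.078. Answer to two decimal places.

M(CaAl₂Si₂O₈) = 278.204 g/mol; M(SiO2) = 60.083 g/mol.
Moles SiO2 per formula unit = 2 Si ÷ 1 = 2.0000.
SiO2 fraction = (2.0000 × 60.083) / 278.204 = 120.166/278.204 = 0.4319.

43.19 wt%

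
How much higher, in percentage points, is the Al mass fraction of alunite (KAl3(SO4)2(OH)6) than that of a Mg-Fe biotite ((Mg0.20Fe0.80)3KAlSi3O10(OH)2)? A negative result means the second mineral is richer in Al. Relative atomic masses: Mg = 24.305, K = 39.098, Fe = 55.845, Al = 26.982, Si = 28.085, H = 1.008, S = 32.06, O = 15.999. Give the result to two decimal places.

14.07 percentage points

Al in KAl3(SO4)2(OH)6: molar mass 414.198 g/mol; 3×26.982 = 80.946 g → 19.54 wt%.
Al in (Mg0.20Fe0.80)3KAlSi3O10(OH)2: molar mass 492.950 g/mol; 1×26.982 = 26.982 g → 5.47 wt%.
Difference = 19.54 − 5.47 = 14.07 percentage points.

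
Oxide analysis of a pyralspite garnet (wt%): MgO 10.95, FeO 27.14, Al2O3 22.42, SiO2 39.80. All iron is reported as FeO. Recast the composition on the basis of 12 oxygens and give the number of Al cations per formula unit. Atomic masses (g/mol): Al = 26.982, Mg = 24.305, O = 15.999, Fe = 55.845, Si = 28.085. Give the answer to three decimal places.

10.95 wt% MgO ÷ 40.304 g/mol = 0.27169 mol, giving 0.27169 Mg and 0.27169 O.
27.14 wt% FeO ÷ 71.844 g/mol = 0.37776 mol, giving 0.37776 Fe and 0.37776 O.
22.42 wt% Al2O3 ÷ 101.961 g/mol = 0.21989 mol, giving 0.43978 Al and 0.65967 O.
39.80 wt% SiO2 ÷ 60.083 g/mol = 0.66242 mol, giving 0.66242 Si and 1.32484 O.
Oxygen sums to 2.63396; scaling by 12/2.63396 = 4.55588 puts the formula on 12 O.
Al: 0.43978 × 4.55588 = 2.004 atoms per formula unit.

2.004 Al apfu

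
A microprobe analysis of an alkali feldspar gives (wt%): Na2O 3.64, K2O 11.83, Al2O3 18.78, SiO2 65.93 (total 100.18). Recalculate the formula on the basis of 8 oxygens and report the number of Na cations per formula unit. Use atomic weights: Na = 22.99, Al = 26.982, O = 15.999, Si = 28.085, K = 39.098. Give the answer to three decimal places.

Na2O: 3.64/61.979 = 0.05873 mol → 0.11746 mol Na, 0.05873 mol O.
K2O: 11.83/94.195 = 0.12559 mol → 0.25118 mol K, 0.12559 mol O.
Al2O3: 18.78/101.961 = 0.18419 mol → 0.36838 mol Al, 0.55257 mol O.
SiO2: 65.93/60.083 = 1.09732 mol → 1.09732 mol Si, 2.19464 mol O.
Total oxygen = 2.93153 mol. Normalization factor = 8/2.93153 = 2.72895.
Na per 8 O = 0.11746 × 2.72895 = 0.321.

0.321 Na apfu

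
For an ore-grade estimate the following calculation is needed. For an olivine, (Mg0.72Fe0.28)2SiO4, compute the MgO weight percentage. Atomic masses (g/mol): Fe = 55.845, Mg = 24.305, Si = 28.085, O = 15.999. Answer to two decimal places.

Molar mass of (Mg0.72Fe0.28)2SiO4 = 1.44·24.305 + 0.56·55.845 + 1·28.085 + 4·15.999 = 158.353 g/mol.
Each formula unit contains 1.44 Mg, equivalent to 1.44/1 = 1.4400 mol MgO.
M(MgO) = 1×24.305 + 1×15.999 = 40.304 g/mol.
Mass of MgO per formula unit = 1.4400 × 40.304 = 58.038 g.
MgO wt% = 58.038 / 158.353 × 100 = 36.65%.

36.65 wt%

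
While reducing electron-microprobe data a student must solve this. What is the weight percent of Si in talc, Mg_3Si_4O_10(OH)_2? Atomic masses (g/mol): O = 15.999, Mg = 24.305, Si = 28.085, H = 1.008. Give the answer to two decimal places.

M(Mg_3Si_4O_10(OH)_2) = 379.259 g/mol.
Si contributes 4 × 28.085 = 112.340 g per mole.
112.340/379.259 = 0.2962 → 29.62%.

29.62 weight percent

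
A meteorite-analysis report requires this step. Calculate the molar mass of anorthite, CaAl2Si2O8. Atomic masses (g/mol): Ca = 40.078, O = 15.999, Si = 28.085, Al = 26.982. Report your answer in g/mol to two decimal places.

The formula mass is the sum 1·40.078 + 2·26.982 + 2·28.085 + 8·15.999.

278.20 g/mol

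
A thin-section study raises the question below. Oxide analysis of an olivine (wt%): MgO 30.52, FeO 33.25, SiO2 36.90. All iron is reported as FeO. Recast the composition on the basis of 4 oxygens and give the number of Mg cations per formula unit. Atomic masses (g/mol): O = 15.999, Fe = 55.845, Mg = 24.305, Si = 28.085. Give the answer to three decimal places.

1.237 Mg apfu

30.52 wt% MgO ÷ 40.304 g/mol = 0.75724 mol, giving 0.75724 Mg and 0.75724 O.
33.25 wt% FeO ÷ 71.844 g/mol = 0.46281 mol, giving 0.46281 Fe and 0.46281 O.
36.90 wt% SiO2 ÷ 60.083 g/mol = 0.61415 mol, giving 0.61415 Si and 1.22830 O.
Oxygen sums to 2.44835; scaling by 4/2.44835 = 1.63375 puts the formula on 4 O.
Mg: 0.75724 × 1.63375 = 1.237 atoms per formula unit.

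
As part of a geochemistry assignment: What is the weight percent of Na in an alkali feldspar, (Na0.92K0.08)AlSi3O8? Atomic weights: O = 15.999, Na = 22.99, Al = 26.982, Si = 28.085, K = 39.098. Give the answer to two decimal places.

Molar mass of (Na0.92K0.08)AlSi3O8: 0.92*22.99 + 0.08*39.098 + 1*26.982 + 3*28.085 + 8*15.999 = 263.508 g/mol.
Mass of Na per formula unit: 0.92 × 22.99 = 21.151 g.
Weight fraction Na = 21.151 / 263.508 = 0.0803.

8.03 wt%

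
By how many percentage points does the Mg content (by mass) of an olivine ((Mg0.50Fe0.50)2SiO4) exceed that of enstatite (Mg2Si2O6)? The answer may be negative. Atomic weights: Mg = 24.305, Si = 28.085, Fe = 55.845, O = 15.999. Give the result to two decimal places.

First mineral: 24.305 g Mg in 172.231 g formula = 14.11 wt% Mg.
Second mineral: 48.610 g Mg in 200.774 g formula = 24.21 wt% Mg.
14.11% − 24.21% gives a difference of -10.10 percentage points.

-10.10 percentage points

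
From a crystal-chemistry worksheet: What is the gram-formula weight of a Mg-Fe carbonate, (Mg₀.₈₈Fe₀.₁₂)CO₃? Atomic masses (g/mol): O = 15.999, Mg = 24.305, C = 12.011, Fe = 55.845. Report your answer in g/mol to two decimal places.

The formula mass is the sum 0.88(24.305) + 0.12(55.845) + 1(12.011) + 3(15.999).

88.10 g/mol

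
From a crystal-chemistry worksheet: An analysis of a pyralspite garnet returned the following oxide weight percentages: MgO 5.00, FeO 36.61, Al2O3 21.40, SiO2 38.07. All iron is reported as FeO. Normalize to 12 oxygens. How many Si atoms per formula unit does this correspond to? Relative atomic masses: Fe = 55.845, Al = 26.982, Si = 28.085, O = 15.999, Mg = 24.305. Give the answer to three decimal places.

MgO (M=40.304): mol = 0.12406; Mg = 0.12406, O = 0.12406.
FeO (M=71.844): mol = 0.50958; Fe = 0.50958, O = 0.50958.
Al2O3 (M=101.961): mol = 0.20988; Al = 0.41976, O = 0.62964.
SiO2 (M=60.083): mol = 0.63362; Si = 0.63362, O = 1.26724.
ΣO = 2.53052; factor = 12/ΣO = 4.74211.
Si apfu = 0.63362 × 4.74211 = 3.005.

3.005 Si apfu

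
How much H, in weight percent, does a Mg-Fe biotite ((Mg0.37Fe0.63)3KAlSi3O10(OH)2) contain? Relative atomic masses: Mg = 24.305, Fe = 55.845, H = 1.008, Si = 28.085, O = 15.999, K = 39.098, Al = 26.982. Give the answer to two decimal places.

Formula mass = 1.11·24.305 + 1.89·55.845 + 1·39.098 + 1·26.982 + 3·28.085 + 12·15.999 + 2·1.008 = 476.865 g/mol, of which 2.016 g is H.
So H makes up 2.016/476.865 = 0.0042 of the mass, i.e. 0.42%.

0.42 weight percent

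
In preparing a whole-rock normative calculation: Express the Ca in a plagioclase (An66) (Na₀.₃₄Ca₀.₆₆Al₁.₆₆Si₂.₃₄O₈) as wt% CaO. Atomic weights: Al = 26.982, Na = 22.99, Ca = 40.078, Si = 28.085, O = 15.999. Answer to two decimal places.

13.57 wt%

Molar mass of Na₀.₃₄Ca₀.₆₆Al₁.₆₆Si₂.₃₄O₈ = 0.34×22.99 + 0.66×40.078 + 1.66×26.982 + 2.34×28.085 + 8×15.999 = 272.769 g/mol.
Each formula unit contains 0.66 Ca, equivalent to 0.66/1 = 0.6600 mol CaO.
M(CaO) = 1×40.078 + 1×15.999 = 56.077 g/mol.
Mass of CaO per formula unit = 0.6600 × 56.077 = 37.011 g.
CaO wt% = 37.011 / 272.769 × 100 = 13.57%.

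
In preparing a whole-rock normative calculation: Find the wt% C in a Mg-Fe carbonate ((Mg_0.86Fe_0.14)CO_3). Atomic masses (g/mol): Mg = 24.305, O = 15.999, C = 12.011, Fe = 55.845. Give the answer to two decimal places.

Formula mass = 0.86×24.305 + 0.14×55.845 + 1×12.011 + 3×15.999 = 88.729 g/mol, of which 12.011 g is C.
So C makes up 12.011/88.729 = 0.1354 of the mass, i.e. 13.54%.

13.54 weight percent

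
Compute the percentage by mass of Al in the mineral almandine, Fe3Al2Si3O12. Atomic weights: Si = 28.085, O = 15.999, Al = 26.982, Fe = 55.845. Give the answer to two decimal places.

Formula mass = 3·55.845 + 2·26.982 + 3·28.085 + 12·15.999 = 497.742 g/mol, of which 53.964 g is Al.
So Al makes up 53.964/497.742 = 0.1084 of the mass, i.e. 10.84%.

10.84 wt%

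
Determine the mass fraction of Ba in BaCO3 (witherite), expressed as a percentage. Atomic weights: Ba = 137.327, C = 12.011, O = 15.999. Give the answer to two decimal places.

Molar mass of BaCO3: 1×137.327 + 1×12.011 + 3×15.999 = 197.335 g/mol.
Mass of Ba per formula unit: 1 × 137.327 = 137.327 g.
Weight fraction Ba = 137.327 / 197.335 = 0.6959.

69.59 weight percent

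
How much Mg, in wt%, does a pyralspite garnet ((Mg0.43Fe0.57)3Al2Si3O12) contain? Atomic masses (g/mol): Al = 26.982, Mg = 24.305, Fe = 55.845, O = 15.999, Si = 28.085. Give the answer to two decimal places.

M((Mg0.43Fe0.57)3Al2Si3O12) = 457.055 g/mol.
Mg contributes 1.29 × 24.305 = 31.353 g per mole.
31.353/457.055 = 0.0686 → 6.86%.

6.86 wt%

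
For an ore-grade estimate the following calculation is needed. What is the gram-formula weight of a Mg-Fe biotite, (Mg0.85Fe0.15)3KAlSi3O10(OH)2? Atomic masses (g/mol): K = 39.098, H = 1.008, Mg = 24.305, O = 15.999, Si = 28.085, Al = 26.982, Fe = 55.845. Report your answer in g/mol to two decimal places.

The formula mass is the sum 2.55·24.305 + 0.45·55.845 + 1·39.098 + 1·26.982 + 3·28.085 + 12·15.999 + 2·1.008.

431.45 g/mol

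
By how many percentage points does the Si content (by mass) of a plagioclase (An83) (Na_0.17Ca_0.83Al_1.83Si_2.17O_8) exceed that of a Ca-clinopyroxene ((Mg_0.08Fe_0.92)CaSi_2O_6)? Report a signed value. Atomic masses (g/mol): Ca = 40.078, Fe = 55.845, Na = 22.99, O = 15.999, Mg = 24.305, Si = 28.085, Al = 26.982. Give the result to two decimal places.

-0.75 percentage points

M(Na_0.17Ca_0.83Al_1.83Si_2.17O_8) = 275.487 g/mol, so wt% Si = 60.944/275.487 × 100 = 22.12%.
M((Mg_0.08Fe_0.92)CaSi_2O_6) = 245.564 g/mol, so wt% Si = 56.170/245.564 × 100 = 22.87%.
22.12 − 22.87 = -0.75 pp.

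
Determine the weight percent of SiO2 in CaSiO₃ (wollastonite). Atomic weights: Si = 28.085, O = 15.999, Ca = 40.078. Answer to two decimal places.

M(CaSiO₃) = 116.160 g/mol; M(SiO2) = 60.083 g/mol.
Moles SiO2 per formula unit = 1 Si ÷ 1 = 1.0000.
SiO2 fraction = (1.0000 × 60.083) / 116.160 = 60.083/116.160 = 0.5172.

51.72 wt%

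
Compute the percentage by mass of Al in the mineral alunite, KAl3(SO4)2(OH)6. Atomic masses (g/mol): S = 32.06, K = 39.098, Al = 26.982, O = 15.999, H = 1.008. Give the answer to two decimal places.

Molar mass of KAl3(SO4)2(OH)6: 1·39.098 + 3·26.982 + 2·32.06 + 14·15.999 + 6·1.008 = 414.198 g/mol.
Mass of Al per formula unit: 3 × 26.982 = 80.946 g.
Weight fraction Al = 80.946 / 414.198 = 0.1954.

19.54 weight percent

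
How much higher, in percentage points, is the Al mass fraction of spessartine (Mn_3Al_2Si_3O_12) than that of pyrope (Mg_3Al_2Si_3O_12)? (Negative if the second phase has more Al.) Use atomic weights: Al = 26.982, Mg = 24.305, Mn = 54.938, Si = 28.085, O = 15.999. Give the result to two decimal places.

M(Mn_3Al_2Si_3O_12) = 495.021 g/mol, so wt% Al = 53.964/495.021 × 100 = 10.90%.
M(Mg_3Al_2Si_3O_12) = 403.122 g/mol, so wt% Al = 53.964/403.122 × 100 = 13.39%.
10.90 − 13.39 = -2.49 pp.

-2.49 percentage points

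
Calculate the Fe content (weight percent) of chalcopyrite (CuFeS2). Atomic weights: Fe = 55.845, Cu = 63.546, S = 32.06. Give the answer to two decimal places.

30.43 weight percent

Formula mass = 1·63.546 + 1·55.845 + 2·32.06 = 183.511 g/mol, of which 55.845 g is Fe.
So Fe makes up 55.845/183.511 = 0.3043 of the mass, i.e. 30.43%.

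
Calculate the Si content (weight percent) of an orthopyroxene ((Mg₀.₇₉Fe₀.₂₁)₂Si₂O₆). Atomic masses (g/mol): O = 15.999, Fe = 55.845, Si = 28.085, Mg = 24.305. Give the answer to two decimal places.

26.25 weight percent

M((Mg₀.₇₉Fe₀.₂₁)₂Si₂O₆) = 214.021 g/mol.
Si contributes 2 × 28.085 = 56.170 g per mole.
56.170/214.021 = 0.2625 → 26.25%.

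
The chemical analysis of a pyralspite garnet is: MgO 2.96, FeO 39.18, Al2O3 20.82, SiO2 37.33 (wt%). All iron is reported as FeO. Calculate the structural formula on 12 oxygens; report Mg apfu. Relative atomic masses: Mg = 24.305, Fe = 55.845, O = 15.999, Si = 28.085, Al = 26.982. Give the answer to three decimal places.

0.356 Mg apfu

MgO (M=40.304): mol = 0.07344; Mg = 0.07344, O = 0.07344.
FeO (M=71.844): mol = 0.54535; Fe = 0.54535, O = 0.54535.
Al2O3 (M=101.961): mol = 0.20420; Al = 0.40840, O = 0.61260.
SiO2 (M=60.083): mol = 0.62131; Si = 0.62131, O = 1.24262.
ΣO = 2.47401; factor = 12/ΣO = 4.85043.
Mg apfu = 0.07344 × 4.85043 = 0.356.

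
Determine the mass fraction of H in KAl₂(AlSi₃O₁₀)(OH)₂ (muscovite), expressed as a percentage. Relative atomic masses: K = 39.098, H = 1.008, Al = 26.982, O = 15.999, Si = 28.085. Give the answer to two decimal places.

M(KAl₂(AlSi₃O₁₀)(OH)₂) = 398.303 g/mol.
H contributes 2 × 1.008 = 2.016 g per mole.
2.016/398.303 = 0.0051 → 0.51%.

0.51 wt%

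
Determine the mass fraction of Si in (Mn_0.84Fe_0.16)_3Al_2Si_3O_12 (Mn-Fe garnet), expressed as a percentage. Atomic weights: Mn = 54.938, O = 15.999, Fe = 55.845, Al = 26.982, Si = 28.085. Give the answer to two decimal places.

17.01 wt%

M((Mn_0.84Fe_0.16)_3Al_2Si_3O_12) = 495.456 g/mol.
Si contributes 3 × 28.085 = 84.255 g per mole.
84.255/495.456 = 0.1701 → 17.01%.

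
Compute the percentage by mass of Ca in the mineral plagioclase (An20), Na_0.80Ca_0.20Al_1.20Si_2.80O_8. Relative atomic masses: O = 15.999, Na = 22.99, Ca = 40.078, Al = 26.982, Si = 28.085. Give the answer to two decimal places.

3.02 mass %

M(Na_0.80Ca_0.20Al_1.20Si_2.80O_8) = 265.416 g/mol.
Ca contributes 0.20 × 40.078 = 8.016 g per mole.
8.016/265.416 = 0.0302 → 3.02%.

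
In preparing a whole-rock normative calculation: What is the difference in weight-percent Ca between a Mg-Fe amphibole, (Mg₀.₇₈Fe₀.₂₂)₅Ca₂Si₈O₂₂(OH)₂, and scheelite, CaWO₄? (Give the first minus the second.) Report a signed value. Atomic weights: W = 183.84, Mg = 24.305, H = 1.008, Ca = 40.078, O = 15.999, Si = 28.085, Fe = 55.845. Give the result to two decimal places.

-4.46 percentage points

First mineral: 80.156 g Ca in 847.047 g formula = 9.46 wt% Ca.
Second mineral: 40.078 g Ca in 287.914 g formula = 13.92 wt% Ca.
9.46% − 13.92% gives a difference of -4.46 percentage points.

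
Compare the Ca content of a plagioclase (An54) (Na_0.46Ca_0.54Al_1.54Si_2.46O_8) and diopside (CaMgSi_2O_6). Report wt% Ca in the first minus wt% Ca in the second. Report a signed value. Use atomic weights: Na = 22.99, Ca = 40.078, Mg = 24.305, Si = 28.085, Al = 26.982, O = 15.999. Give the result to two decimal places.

-10.52 percentage points

Ca in Na_0.46Ca_0.54Al_1.54Si_2.46O_8: molar mass 270.851 g/mol; 0.54×40.078 = 21.642 g → 7.99 wt%.
Ca in CaMgSi_2O_6: molar mass 216.547 g/mol; 1×40.078 = 40.078 g → 18.51 wt%.
Difference = 7.99 − 18.51 = -10.52 percentage points.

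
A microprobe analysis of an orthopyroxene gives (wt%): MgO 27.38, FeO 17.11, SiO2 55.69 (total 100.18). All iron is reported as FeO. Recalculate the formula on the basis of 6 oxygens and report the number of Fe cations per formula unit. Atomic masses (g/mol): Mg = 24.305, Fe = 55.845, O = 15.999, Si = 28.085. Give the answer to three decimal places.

0.516 Fe apfu

27.38 wt% MgO ÷ 40.304 g/mol = 0.67934 mol, giving 0.67934 Mg and 0.67934 O.
17.11 wt% FeO ÷ 71.844 g/mol = 0.23815 mol, giving 0.23815 Fe and 0.23815 O.
55.69 wt% SiO2 ÷ 60.083 g/mol = 0.92688 mol, giving 0.92688 Si and 1.85376 O.
Oxygen sums to 2.77125; scaling by 6/2.77125 = 2.16509 puts the formula on 6 O.
Fe: 0.23815 × 2.16509 = 0.516 atoms per formula unit.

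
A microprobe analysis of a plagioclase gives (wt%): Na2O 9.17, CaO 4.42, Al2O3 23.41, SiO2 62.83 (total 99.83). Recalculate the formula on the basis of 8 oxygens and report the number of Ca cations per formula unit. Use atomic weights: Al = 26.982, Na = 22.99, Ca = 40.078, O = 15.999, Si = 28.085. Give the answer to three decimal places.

0.210 Ca apfu

Na2O (M=61.979): mol = 0.14795; Na = 0.29590, O = 0.14795.
CaO (M=56.077): mol = 0.07882; Ca = 0.07882, O = 0.07882.
Al2O3 (M=101.961): mol = 0.22960; Al = 0.45920, O = 0.68880.
SiO2 (M=60.083): mol = 1.04572; Si = 1.04572, O = 2.09144.
ΣO = 3.00701; factor = 8/ΣO = 2.66045.
Ca apfu = 0.07882 × 2.66045 = 0.210.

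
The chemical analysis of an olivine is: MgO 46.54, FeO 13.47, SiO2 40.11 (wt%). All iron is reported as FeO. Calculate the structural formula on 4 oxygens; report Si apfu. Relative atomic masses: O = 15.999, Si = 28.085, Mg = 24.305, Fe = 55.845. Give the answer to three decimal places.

0.997 Si apfu

MgO (M=40.304): mol = 1.15472; Mg = 1.15472, O = 1.15472.
FeO (M=71.844): mol = 0.18749; Fe = 0.18749, O = 0.18749.
SiO2 (M=60.083): mol = 0.66758; Si = 0.66758, O = 1.33516.
ΣO = 2.67737; factor = 4/ΣO = 1.49400.
Si apfu = 0.66758 × 1.49400 = 0.997.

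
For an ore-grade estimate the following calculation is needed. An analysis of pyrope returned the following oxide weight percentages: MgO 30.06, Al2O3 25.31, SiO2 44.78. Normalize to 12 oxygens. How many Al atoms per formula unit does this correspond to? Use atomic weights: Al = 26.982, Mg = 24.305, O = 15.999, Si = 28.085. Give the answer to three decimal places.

MgO (M=40.304): mol = 0.74583; Mg = 0.74583, O = 0.74583.
Al2O3 (M=101.961): mol = 0.24823; Al = 0.49646, O = 0.74469.
SiO2 (M=60.083): mol = 0.74530; Si = 0.74530, O = 1.49060.
ΣO = 2.98112; factor = 12/ΣO = 4.02533.
Al apfu = 0.49646 × 4.02533 = 1.998.

1.998 Al apfu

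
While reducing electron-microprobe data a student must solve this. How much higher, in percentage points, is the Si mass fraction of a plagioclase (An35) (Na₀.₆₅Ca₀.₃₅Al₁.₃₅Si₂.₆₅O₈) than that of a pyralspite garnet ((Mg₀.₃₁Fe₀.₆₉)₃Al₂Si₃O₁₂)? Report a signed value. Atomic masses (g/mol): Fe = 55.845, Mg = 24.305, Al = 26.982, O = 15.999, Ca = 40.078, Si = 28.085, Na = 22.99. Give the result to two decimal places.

9.80 percentage points

First mineral: 74.425 g Si in 267.814 g formula = 27.79 wt% Si.
Second mineral: 84.255 g Si in 468.410 g formula = 17.99 wt% Si.
27.79% − 17.99% gives a difference of 9.80 percentage points.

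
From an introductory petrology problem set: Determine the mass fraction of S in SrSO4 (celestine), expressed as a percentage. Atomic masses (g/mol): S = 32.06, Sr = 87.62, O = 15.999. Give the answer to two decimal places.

Formula mass = 1*87.62 + 1*32.06 + 4*15.999 = 183.676 g/mol, of which 32.060 g is S.
So S makes up 32.060/183.676 = 0.1745 of the mass, i.e. 17.45%.

17.45 weight percent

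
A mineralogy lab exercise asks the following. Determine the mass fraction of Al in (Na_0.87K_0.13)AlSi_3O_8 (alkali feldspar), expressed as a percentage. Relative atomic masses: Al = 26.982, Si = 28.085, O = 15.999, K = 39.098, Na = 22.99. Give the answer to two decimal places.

10.21 weight percent

Molar mass of (Na_0.87K_0.13)AlSi_3O_8: 0.87*22.99 + 0.13*39.098 + 1*26.982 + 3*28.085 + 8*15.999 = 264.313 g/mol.
Mass of Al per formula unit: 1 × 26.982 = 26.982 g.
Weight fraction Al = 26.982 / 264.313 = 0.1021.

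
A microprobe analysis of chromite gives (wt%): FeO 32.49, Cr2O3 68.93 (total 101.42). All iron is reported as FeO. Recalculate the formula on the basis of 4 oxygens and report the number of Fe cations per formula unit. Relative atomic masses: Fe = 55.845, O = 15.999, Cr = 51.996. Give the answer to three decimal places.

0.998 Fe apfu

FeO: 32.49/71.844 = 0.45223 mol → 0.45223 mol Fe, 0.45223 mol O.
Cr2O3: 68.93/151.989 = 0.45352 mol → 0.90704 mol Cr, 1.36056 mol O.
Total oxygen = 1.81279 mol. Normalization factor = 4/1.81279 = 2.20654.
Fe per 4 O = 0.45223 × 2.20654 = 0.998.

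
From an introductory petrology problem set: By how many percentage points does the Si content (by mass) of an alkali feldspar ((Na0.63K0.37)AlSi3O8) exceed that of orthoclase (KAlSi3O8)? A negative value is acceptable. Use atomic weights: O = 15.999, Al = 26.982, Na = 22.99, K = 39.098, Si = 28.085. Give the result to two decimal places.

First mineral: 84.255 g Si in 268.179 g formula = 31.42 wt% Si.
Second mineral: 84.255 g Si in 278.327 g formula = 30.27 wt% Si.
31.42% − 30.27% gives a difference of 1.15 percentage points.

1.15 percentage points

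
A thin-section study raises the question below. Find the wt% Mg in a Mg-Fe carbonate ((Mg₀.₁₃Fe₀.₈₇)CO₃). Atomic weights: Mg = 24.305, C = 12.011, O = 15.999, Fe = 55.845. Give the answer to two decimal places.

M((Mg₀.₁₃Fe₀.₈₇)CO₃) = 111.753 g/mol.
Mg contributes 0.13 × 24.305 = 3.160 g per mole.
3.160/111.753 = 0.0283 → 2.83%.

2.83 weight percent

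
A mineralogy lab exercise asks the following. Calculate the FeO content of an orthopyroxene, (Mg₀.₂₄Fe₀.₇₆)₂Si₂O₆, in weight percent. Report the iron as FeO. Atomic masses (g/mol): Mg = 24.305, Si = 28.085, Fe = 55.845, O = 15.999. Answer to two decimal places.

Molar mass of (Mg₀.₂₄Fe₀.₇₆)₂Si₂O₆ = 0.48·24.305 + 1.52·55.845 + 2·28.085 + 6·15.999 = 248.715 g/mol.
Each formula unit contains 1.52 Fe, equivalent to 1.52/1 = 1.5200 mol FeO.
M(FeO) = 1×55.845 + 1×15.999 = 71.844 g/mol.
Mass of FeO per formula unit = 1.5200 × 71.844 = 109.203 g.
FeO wt% = 109.203 / 248.715 × 100 = 43.91%.

43.91 wt%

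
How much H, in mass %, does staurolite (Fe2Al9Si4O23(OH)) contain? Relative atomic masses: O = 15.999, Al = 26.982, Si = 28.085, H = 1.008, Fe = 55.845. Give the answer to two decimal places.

0.12 mass %

Formula mass = 2*55.845 + 9*26.982 + 4*28.085 + 24*15.999 + 1*1.008 = 851.852 g/mol, of which 1.008 g is H.
So H makes up 1.008/851.852 = 0.0012 of the mass, i.e. 0.12%.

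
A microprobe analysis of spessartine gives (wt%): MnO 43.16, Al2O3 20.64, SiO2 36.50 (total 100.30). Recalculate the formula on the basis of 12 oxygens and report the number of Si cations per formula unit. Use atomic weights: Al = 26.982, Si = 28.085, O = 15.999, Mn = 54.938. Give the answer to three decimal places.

MnO: 43.16/70.937 = 0.60843 mol → 0.60843 mol Mn, 0.60843 mol O.
Al2O3: 20.64/101.961 = 0.20243 mol → 0.40486 mol Al, 0.60729 mol O.
SiO2: 36.50/60.083 = 0.60749 mol → 0.60749 mol Si, 1.21498 mol O.
Total oxygen = 2.43070 mol. Normalization factor = 12/2.43070 = 4.93685.
Si per 12 O = 0.60749 × 4.93685 = 2.999.

2.999 Si apfu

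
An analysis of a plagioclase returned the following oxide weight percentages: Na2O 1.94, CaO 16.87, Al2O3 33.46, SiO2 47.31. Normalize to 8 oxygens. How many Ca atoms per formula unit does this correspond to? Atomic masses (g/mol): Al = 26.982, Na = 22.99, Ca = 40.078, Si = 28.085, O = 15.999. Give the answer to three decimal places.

0.832 Ca apfu

Na2O (M=61.979): mol = 0.03130; Na = 0.06260, O = 0.03130.
CaO (M=56.077): mol = 0.30084; Ca = 0.30084, O = 0.30084.
Al2O3 (M=101.961): mol = 0.32816; Al = 0.65632, O = 0.98448.
SiO2 (M=60.083): mol = 0.78741; Si = 0.78741, O = 1.57482.
ΣO = 2.89144; factor = 8/ΣO = 2.76679.
Ca apfu = 0.30084 × 2.76679 = 0.832.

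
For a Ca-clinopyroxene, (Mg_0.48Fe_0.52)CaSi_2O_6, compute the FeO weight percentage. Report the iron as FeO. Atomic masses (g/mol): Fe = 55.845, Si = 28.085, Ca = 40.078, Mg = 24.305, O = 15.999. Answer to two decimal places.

16.04 wt%

Molar mass of (Mg_0.48Fe_0.52)CaSi_2O_6 = 0.48×24.305 + 0.52×55.845 + 1×40.078 + 2×28.085 + 6×15.999 = 232.948 g/mol.
Each formula unit contains 0.52 Fe, equivalent to 0.52/1 = 0.5200 mol FeO.
M(FeO) = 1×55.845 + 1×15.999 = 71.844 g/mol.
Mass of FeO per formula unit = 0.5200 × 71.844 = 37.359 g.
FeO wt% = 37.359 / 232.948 × 100 = 16.04%.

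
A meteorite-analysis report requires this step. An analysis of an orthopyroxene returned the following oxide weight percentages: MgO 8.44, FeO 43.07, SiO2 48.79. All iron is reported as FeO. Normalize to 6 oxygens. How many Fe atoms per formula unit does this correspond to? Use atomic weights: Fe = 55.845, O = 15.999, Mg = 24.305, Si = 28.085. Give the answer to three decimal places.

1.478 Fe apfu

8.44 wt% MgO ÷ 40.304 g/mol = 0.20941 mol, giving 0.20941 Mg and 0.20941 O.
43.07 wt% FeO ÷ 71.844 g/mol = 0.59949 mol, giving 0.59949 Fe and 0.59949 O.
48.79 wt% SiO2 ÷ 60.083 g/mol = 0.81204 mol, giving 0.81204 Si and 1.62408 O.
Oxygen sums to 2.43298; scaling by 6/2.43298 = 2.46611 puts the formula on 6 O.
Fe: 0.59949 × 2.46611 = 1.478 atoms per formula unit.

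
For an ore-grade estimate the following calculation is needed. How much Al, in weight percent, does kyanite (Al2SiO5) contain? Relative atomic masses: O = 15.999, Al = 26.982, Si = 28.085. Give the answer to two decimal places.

33.30 weight percent

M(Al2SiO5) = 162.044 g/mol.
Al contributes 2 × 26.982 = 53.964 g per mole.
53.964/162.044 = 0.3330 → 33.30%.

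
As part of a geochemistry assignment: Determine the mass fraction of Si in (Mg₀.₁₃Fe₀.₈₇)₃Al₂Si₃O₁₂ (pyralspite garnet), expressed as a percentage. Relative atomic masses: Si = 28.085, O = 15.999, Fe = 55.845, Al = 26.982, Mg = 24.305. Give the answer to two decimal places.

M((Mg₀.₁₃Fe₀.₈₇)₃Al₂Si₃O₁₂) = 485.441 g/mol.
Si contributes 3 × 28.085 = 84.255 g per mole.
84.255/485.441 = 0.1736 → 17.36%.

17.36 weight percent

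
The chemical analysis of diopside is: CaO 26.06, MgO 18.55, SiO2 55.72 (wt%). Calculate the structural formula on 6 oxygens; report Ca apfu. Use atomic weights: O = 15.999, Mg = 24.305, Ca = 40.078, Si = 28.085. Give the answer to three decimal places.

1.003 Ca apfu

CaO (M=56.077): mol = 0.46472; Ca = 0.46472, O = 0.46472.
MgO (M=40.304): mol = 0.46025; Mg = 0.46025, O = 0.46025.
SiO2 (M=60.083): mol = 0.92738; Si = 0.92738, O = 1.85476.
ΣO = 2.77973; factor = 6/ΣO = 2.15848.
Ca apfu = 0.46472 × 2.15848 = 1.003.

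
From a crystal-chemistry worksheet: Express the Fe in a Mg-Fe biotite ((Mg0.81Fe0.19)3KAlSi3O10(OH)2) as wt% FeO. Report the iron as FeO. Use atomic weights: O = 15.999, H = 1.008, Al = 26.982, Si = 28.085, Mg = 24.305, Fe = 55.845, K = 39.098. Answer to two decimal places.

9.41 wt%

Molar mass of (Mg0.81Fe0.19)3KAlSi3O10(OH)2 = 2.43*24.305 + 0.57*55.845 + 1*39.098 + 1*26.982 + 3*28.085 + 12*15.999 + 2*1.008 = 435.232 g/mol.
Each formula unit contains 0.57 Fe, equivalent to 0.57/1 = 0.5700 mol FeO.
M(FeO) = 1×55.845 + 1×15.999 = 71.844 g/mol.
Mass of FeO per formula unit = 0.5700 × 71.844 = 40.951 g.
FeO wt% = 40.951 / 435.232 × 100 = 9.41%.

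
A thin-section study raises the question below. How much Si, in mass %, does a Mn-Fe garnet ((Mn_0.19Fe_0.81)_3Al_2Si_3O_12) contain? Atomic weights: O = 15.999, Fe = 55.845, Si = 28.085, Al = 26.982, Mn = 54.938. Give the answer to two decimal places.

Formula mass = 0.57*54.938 + 2.43*55.845 + 2*26.982 + 3*28.085 + 12*15.999 = 497.225 g/mol, of which 84.255 g is Si.
So Si makes up 84.255/497.225 = 0.1695 of the mass, i.e. 16.95%.

16.95 mass %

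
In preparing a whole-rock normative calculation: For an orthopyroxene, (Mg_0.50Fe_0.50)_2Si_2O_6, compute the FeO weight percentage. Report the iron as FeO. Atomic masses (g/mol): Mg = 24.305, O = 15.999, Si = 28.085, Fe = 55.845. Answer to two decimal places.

Molar mass of (Mg_0.50Fe_0.50)_2Si_2O_6 = 1×24.305 + 1×55.845 + 2×28.085 + 6×15.999 = 232.314 g/mol.
Each formula unit contains 1 Fe, equivalent to 1/1 = 1.0000 mol FeO.
M(FeO) = 1×55.845 + 1×15.999 = 71.844 g/mol.
Mass of FeO per formula unit = 1.0000 × 71.844 = 71.844 g.
FeO wt% = 71.844 / 232.314 × 100 = 30.93%.

30.93 wt%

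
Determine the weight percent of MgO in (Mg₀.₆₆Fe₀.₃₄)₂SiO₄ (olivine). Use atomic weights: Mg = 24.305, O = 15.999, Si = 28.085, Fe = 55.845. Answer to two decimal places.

32.81 wt%

Molar mass of (Mg₀.₆₆Fe₀.₃₄)₂SiO₄ = 1.32·24.305 + 0.68·55.845 + 1·28.085 + 4·15.999 = 162.138 g/mol.
Each formula unit contains 1.32 Mg, equivalent to 1.32/1 = 1.3200 mol MgO.
M(MgO) = 1×24.305 + 1×15.999 = 40.304 g/mol.
Mass of MgO per formula unit = 1.3200 × 40.304 = 53.201 g.
MgO wt% = 53.201 / 162.138 × 100 = 32.81%.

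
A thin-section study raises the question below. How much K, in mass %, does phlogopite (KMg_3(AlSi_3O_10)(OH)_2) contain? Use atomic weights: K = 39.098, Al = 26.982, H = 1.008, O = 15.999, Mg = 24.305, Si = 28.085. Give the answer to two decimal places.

Formula mass = 1·39.098 + 3·24.305 + 1·26.982 + 3·28.085 + 12·15.999 + 2·1.008 = 417.254 g/mol, of which 39.098 g is K.
So K makes up 39.098/417.254 = 0.0937 of the mass, i.e. 9.37%.

9.37 mass %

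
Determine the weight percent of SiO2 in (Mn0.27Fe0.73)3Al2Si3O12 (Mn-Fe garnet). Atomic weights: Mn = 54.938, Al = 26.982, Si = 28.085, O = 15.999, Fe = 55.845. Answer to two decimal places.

M((Mn0.27Fe0.73)3Al2Si3O12) = 497.007 g/mol; M(SiO2) = 60.083 g/mol.
Moles SiO2 per formula unit = 3 Si ÷ 1 = 3.0000.
SiO2 fraction = (3.0000 × 60.083) / 497.007 = 180.249/497.007 = 0.3627.

36.27 wt%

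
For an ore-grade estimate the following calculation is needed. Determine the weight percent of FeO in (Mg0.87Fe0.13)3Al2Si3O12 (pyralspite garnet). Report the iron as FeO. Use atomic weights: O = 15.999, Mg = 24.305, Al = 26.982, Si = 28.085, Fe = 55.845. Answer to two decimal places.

6.74 wt%

Molar mass of (Mg0.87Fe0.13)3Al2Si3O12 = 2.61×24.305 + 0.39×55.845 + 2×26.982 + 3×28.085 + 12×15.999 = 415.423 g/mol.
Each formula unit contains 0.39 Fe, equivalent to 0.39/1 = 0.3900 mol FeO.
M(FeO) = 1×55.845 + 1×15.999 = 71.844 g/mol.
Mass of FeO per formula unit = 0.3900 × 71.844 = 28.019 g.
FeO wt% = 28.019 / 415.423 × 100 = 6.74%.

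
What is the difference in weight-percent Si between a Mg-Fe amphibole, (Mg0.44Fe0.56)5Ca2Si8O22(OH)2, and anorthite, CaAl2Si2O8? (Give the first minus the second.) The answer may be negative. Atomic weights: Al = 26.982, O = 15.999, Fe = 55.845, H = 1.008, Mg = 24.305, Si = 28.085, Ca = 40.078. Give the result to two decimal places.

First mineral: 224.680 g Si in 900.665 g formula = 24.95 wt% Si.
Second mineral: 56.170 g Si in 278.204 g formula = 20.19 wt% Si.
24.95% − 20.19% gives a difference of 4.76 percentage points.

4.76 percentage points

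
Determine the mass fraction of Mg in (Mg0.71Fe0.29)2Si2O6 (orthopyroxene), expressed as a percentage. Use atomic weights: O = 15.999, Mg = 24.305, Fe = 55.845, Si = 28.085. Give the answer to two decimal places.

Formula mass = 1.42*24.305 + 0.58*55.845 + 2*28.085 + 6*15.999 = 219.067 g/mol, of which 34.513 g is Mg.
So Mg makes up 34.513/219.067 = 0.1575 of the mass, i.e. 15.75%.

15.75 weight percent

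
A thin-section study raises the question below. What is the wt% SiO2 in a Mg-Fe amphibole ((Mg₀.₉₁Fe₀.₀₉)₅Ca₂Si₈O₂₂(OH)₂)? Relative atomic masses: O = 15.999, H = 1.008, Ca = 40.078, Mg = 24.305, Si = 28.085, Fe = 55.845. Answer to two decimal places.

M((Mg₀.₉₁Fe₀.₀₉)₅Ca₂Si₈O₂₂(OH)₂) = 826.546 g/mol; M(SiO2) = 60.083 g/mol.
Moles SiO2 per formula unit = 8 Si ÷ 1 = 8.0000.
SiO2 fraction = (8.0000 × 60.083) / 826.546 = 480.664/826.546 = 0.5815.

58.15 wt%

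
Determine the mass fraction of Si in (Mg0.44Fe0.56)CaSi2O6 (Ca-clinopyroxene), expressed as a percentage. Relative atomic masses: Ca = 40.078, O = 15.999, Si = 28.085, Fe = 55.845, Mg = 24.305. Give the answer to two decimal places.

23.98 wt%

Molar mass of (Mg0.44Fe0.56)CaSi2O6: 0.44·24.305 + 0.56·55.845 + 1·40.078 + 2·28.085 + 6·15.999 = 234.209 g/mol.
Mass of Si per formula unit: 2 × 28.085 = 56.170 g.
Weight fraction Si = 56.170 / 234.209 = 0.2398.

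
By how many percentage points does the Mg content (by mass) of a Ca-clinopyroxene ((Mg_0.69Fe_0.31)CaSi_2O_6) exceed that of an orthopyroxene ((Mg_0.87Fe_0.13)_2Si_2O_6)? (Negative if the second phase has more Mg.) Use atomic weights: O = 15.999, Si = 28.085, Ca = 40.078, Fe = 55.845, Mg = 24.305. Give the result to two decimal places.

M((Mg_0.69Fe_0.31)CaSi_2O_6) = 226.324 g/mol, so wt% Mg = 16.770/226.324 × 100 = 7.41%.
M((Mg_0.87Fe_0.13)_2Si_2O_6) = 208.974 g/mol, so wt% Mg = 42.291/208.974 × 100 = 20.24%.
7.41 − 20.24 = -12.83 pp.

-12.83 percentage points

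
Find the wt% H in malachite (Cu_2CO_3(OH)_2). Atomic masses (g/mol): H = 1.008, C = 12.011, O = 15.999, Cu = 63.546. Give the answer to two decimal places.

Molar mass of Cu_2CO_3(OH)_2: 2·63.546 + 1·12.011 + 5·15.999 + 2·1.008 = 221.114 g/mol.
Mass of H per formula unit: 2 × 1.008 = 2.016 g.
Weight fraction H = 2.016 / 221.114 = 0.0091.

0.91 weight percent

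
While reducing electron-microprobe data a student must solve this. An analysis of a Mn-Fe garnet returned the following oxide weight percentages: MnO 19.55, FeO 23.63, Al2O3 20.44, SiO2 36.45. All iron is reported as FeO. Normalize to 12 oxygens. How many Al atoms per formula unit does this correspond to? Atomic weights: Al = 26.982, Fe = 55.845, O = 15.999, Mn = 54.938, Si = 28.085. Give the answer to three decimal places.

MnO (M=70.937): mol = 0.27560; Mn = 0.27560, O = 0.27560.
FeO (M=71.844): mol = 0.32891; Fe = 0.32891, O = 0.32891.
Al2O3 (M=101.961): mol = 0.20047; Al = 0.40094, O = 0.60141.
SiO2 (M=60.083): mol = 0.60666; Si = 0.60666, O = 1.21332.
ΣO = 2.41924; factor = 12/ΣO = 4.96024.
Al apfu = 0.40094 × 4.96024 = 1.989.

1.989 Al apfu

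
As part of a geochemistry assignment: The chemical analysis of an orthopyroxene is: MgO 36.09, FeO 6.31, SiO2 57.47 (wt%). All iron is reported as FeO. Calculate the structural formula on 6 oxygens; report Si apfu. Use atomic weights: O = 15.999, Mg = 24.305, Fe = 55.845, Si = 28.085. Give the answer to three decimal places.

1.982 Si apfu

36.09 wt% MgO ÷ 40.304 g/mol = 0.89544 mol, giving 0.89544 Mg and 0.89544 O.
6.31 wt% FeO ÷ 71.844 g/mol = 0.08783 mol, giving 0.08783 Fe and 0.08783 O.
57.47 wt% SiO2 ÷ 60.083 g/mol = 0.95651 mol, giving 0.95651 Si and 1.91302 O.
Oxygen sums to 2.89629; scaling by 6/2.89629 = 2.07162 puts the formula on 6 O.
Si: 0.95651 × 2.07162 = 1.982 atoms per formula unit.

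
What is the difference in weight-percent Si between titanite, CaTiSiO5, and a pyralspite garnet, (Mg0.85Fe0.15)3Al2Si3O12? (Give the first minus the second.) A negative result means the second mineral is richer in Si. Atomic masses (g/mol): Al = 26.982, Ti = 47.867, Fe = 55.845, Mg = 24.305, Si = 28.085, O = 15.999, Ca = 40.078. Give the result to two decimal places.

M(CaTiSiO5) = 196.025 g/mol, so wt% Si = 28.085/196.025 × 100 = 14.33%.
M((Mg0.85Fe0.15)3Al2Si3O12) = 417.315 g/mol, so wt% Si = 84.255/417.315 × 100 = 20.19%.
14.33 − 20.19 = -5.86 pp.

-5.86 percentage points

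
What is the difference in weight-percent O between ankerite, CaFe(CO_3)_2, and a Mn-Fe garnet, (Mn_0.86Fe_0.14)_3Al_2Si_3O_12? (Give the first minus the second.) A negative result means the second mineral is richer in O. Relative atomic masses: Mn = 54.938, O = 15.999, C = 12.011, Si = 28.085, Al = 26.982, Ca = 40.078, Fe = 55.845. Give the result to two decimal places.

First mineral: 95.994 g O in 215.939 g formula = 44.45 wt% O.
Second mineral: 191.988 g O in 495.402 g formula = 38.75 wt% O.
44.45% − 38.75% gives a difference of 5.70 percentage points.

5.70 percentage points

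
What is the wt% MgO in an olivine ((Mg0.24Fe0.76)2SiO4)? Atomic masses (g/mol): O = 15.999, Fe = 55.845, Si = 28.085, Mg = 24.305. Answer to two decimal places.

10.26 wt%

Formula mass = 188.632 g/mol.
0.48 Mg → 0.4800 mol MgO per formula unit; M(MgO) = 40.304, so MgO mass = 19.346 g.
19.346/188.632 × 100 = 10.26 wt%.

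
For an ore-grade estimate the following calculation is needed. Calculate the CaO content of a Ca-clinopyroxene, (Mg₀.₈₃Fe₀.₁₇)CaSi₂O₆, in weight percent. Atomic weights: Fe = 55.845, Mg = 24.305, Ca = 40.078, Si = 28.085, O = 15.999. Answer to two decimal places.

M((Mg₀.₈₃Fe₀.₁₇)CaSi₂O₆) = 221.909 g/mol; M(CaO) = 56.077 g/mol.
Moles CaO per formula unit = 1 Ca ÷ 1 = 1.0000.
CaO fraction = (1.0000 × 56.077) / 221.909 = 56.077/221.909 = 0.2527.

25.27 wt%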